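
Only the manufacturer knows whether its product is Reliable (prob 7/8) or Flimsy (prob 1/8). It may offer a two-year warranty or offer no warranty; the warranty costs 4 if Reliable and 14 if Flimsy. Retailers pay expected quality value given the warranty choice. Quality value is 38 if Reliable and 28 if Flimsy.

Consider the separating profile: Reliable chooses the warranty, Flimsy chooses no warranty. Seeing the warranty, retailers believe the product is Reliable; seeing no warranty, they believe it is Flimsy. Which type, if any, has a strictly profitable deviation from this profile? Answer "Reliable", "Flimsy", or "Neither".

Neither

The warranty pays 38; no warranty pays 28.
Reliable: assigned the warranty, nets 38 − 4 = 34; deviating to no warranty nets 28.
Flimsy: assigned no warranty, nets 28; deviating to the warranty nets 38 − 14 = 24.
Both types strictly prefer their assigned action; no profitable deviation.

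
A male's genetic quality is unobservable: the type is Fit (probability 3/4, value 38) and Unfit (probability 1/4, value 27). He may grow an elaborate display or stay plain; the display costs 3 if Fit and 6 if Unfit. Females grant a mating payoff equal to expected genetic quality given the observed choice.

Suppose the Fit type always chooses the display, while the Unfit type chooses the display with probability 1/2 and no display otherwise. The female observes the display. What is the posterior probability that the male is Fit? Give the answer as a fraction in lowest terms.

P(the display) = (3/4)·1 + (1/4)·(1/2) = 7/8.
By Bayes' rule, P(Fit | the display) = (3/4) / (7/8) = 6/7.

6/7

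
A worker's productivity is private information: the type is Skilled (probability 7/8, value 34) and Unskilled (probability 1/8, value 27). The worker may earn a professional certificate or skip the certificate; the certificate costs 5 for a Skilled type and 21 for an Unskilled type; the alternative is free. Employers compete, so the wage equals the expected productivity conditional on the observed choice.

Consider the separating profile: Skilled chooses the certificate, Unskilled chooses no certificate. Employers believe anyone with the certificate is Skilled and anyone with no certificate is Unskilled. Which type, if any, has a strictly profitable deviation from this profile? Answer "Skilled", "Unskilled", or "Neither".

Neither

The certificate pays 34; no certificate pays 27.
Skilled: assigned the certificate, nets 34 − 5 = 29; deviating to no certificate nets 27.
Unskilled: assigned no certificate, nets 27; deviating to the certificate nets 34 − 21 = 13.
Both types strictly prefer their assigned action; no profitable deviation.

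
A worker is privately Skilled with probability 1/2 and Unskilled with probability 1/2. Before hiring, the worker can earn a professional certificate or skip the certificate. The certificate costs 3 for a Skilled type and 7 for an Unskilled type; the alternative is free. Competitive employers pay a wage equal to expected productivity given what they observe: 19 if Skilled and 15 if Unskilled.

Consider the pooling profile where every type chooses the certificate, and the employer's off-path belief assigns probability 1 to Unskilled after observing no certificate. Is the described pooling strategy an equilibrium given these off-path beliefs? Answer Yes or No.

On path, the employer holds the prior and pays 1/2·19 + 1/2·15 = 17. Off path (no certificate), believing Unskilled, it pays 15.
Skilled: the certificate nets 17 − 3 = 14; no certificate nets 15. Skilled would deviate.
Unskilled: the certificate nets 17 − 7 = 10; no certificate nets 15. Unskilled would deviate.
A type deviates, so pooling fails.

No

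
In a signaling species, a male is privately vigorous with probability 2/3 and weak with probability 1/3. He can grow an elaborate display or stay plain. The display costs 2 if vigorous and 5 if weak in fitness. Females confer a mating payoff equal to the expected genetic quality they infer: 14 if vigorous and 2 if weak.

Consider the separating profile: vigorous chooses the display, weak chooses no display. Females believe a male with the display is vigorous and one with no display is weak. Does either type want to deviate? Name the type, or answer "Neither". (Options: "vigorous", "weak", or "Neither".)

The display pays 14; no display pays 2.
vigorous: assigned the display, nets 14 − 2 = 12; deviating to no display nets 2.
weak: assigned no display, nets 2; deviating to the display nets 14 − 5 = 9.
The weak type gains 7 by deviating.

weak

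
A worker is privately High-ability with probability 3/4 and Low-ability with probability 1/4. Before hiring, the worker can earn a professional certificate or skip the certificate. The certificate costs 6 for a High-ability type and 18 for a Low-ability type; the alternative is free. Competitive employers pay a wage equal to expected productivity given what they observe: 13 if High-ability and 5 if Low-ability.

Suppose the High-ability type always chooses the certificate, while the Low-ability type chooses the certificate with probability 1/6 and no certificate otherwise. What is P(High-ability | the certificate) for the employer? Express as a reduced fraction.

P(the certificate) = (3/4)·1 + (1/4)·(1/6) = 19/24.
By Bayes' rule, P(High-ability | the certificate) = (3/4) / (19/24) = 18/19.

18/19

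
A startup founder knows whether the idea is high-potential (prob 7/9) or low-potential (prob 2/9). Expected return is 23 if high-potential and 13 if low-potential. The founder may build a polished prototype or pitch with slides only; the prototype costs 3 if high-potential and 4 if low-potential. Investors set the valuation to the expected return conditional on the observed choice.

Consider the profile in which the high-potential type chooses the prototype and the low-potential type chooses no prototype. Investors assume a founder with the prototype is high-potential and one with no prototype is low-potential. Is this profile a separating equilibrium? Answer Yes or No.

No

Under these beliefs, the prototype earns valuation 23 and no prototype earns valuation 13.
high-potential: the prototype nets 23 − 3 = 20; no prototype nets 13. high-potential prefers the prototype.
low-potential: the prototype nets 23 − 4 = 19; no prototype nets 13. low-potential would deviate to the prototype.
low-potential has a profitable deviation, so the profile is not an equilibrium.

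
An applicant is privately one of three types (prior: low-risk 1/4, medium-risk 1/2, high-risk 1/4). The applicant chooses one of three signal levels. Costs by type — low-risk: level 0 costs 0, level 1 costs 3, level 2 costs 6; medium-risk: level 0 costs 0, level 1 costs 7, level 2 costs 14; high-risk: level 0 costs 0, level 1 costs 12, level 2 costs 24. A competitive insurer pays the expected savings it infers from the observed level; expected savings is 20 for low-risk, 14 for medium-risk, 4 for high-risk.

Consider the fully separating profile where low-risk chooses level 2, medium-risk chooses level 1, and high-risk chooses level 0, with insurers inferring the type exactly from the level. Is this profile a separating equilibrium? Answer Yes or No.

Separating rebates: level 2 → 20, level 1 → 14, level 0 → 4.
low-risk (assigned level 2): level 0: 4 − 0 = 4; level 1: 14 − 3 = 11; level 2: 20 − 6 = 14. low-risk stays.
medium-risk (assigned level 1): level 0: 4 − 0 = 4; level 1: 14 − 7 = 7; level 2: 20 − 14 = 6. medium-risk stays.
high-risk (assigned level 0): level 0: 4 − 0 = 4; level 1: 14 − 12 = 2; level 2: 20 − 24 = -4. high-risk stays.
Every type prefers its assigned level; separation holds.

Yes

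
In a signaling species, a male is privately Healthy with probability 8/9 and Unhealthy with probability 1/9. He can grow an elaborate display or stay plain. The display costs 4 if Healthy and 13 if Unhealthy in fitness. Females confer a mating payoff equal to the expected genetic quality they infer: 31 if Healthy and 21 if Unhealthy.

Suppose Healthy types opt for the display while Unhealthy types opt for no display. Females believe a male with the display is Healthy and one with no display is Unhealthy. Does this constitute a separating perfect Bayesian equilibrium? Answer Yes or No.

Yes

Under these beliefs, the display earns mating payoff 31 and no display earns mating payoff 21.
Healthy: the display nets 31 − 4 = 27; no display nets 21. Healthy prefers the display.
Unhealthy: the display nets 31 − 13 = 18; no display nets 21. Unhealthy prefers no display.
Neither type deviates, so the separating profile is an equilibrium.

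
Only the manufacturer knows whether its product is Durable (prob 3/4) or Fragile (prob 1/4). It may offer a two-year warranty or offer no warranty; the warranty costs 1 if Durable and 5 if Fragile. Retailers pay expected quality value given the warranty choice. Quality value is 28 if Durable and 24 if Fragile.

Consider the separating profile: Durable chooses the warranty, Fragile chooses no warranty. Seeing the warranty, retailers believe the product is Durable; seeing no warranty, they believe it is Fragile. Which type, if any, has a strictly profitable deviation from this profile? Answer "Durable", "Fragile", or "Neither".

Neither

The warranty pays 28; no warranty pays 24.
Durable: assigned the warranty, nets 28 − 1 = 27; deviating to no warranty nets 24.
Fragile: assigned no warranty, nets 24; deviating to the warranty nets 28 − 5 = 23.
Both types strictly prefer their assigned action; no profitable deviation.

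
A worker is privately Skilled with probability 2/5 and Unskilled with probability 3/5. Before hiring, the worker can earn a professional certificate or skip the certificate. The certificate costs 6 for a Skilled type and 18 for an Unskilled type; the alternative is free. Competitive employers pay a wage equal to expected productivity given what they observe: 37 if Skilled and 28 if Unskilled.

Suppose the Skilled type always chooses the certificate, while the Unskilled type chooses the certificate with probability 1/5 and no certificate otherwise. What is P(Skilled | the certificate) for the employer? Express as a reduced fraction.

10/13

P(the certificate) = (2/5)·1 + (3/5)·(1/5) = 13/25.
By Bayes' rule, P(Skilled | the certificate) = (2/5) / (13/25) = 10/13.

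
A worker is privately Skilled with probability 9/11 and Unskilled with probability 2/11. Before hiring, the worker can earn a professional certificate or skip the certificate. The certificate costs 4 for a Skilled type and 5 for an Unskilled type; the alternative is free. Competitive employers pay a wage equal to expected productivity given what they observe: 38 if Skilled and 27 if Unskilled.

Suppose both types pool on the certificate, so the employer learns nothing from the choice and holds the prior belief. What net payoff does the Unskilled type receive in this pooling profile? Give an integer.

31

Pooled wage = 9/11·38 + 2/11·27 = 36.
Unskilled pays cost 5 for the certificate, so net payoff = 36 − 5 = 31.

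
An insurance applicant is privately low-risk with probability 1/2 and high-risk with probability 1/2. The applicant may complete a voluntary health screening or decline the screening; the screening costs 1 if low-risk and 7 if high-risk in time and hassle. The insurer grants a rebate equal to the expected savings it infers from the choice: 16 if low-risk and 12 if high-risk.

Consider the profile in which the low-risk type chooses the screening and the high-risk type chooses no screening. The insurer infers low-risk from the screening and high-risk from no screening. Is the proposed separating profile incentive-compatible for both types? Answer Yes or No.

Yes

Under these beliefs, the screening earns rebate 16 and no screening earns rebate 12.
low-risk: the screening nets 16 − 1 = 15; no screening nets 12. low-risk prefers the screening.
high-risk: the screening nets 16 − 7 = 9; no screening nets 12. high-risk prefers no screening.
Neither type deviates, so the separating profile is an equilibrium.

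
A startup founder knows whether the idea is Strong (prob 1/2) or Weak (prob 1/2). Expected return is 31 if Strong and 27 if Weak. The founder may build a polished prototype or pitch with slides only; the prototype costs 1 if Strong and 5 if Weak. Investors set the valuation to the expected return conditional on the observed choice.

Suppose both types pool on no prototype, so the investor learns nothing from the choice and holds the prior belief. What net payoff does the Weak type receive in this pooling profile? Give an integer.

29

Pooled valuation = 1/2·31 + 1/2·27 = 29.
Weak pays no cost for no prototype, so net payoff = 29.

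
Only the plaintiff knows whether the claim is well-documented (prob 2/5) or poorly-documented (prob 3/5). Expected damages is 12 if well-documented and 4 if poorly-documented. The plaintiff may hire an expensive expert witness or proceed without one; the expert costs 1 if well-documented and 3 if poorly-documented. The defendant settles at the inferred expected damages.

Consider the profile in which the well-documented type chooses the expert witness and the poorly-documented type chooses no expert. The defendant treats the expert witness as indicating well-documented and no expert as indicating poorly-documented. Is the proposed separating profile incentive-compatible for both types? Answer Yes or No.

No

Under these beliefs, the expert witness earns settlement 12 and no expert earns settlement 4.
well-documented: the expert witness nets 12 − 1 = 11; no expert nets 4. well-documented prefers the expert witness.
poorly-documented: the expert witness nets 12 − 3 = 9; no expert nets 4. poorly-documented would deviate to the expert witness.
poorly-documented has a profitable deviation, so the profile is not an equilibrium.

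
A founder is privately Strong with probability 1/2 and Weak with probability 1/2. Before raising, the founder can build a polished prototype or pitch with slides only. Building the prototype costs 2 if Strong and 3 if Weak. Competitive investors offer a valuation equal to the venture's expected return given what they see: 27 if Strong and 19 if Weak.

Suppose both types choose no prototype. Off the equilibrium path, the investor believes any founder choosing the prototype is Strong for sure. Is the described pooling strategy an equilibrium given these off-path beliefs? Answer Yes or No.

On path, the investor holds the prior and pays 1/2·27 + 1/2·19 = 23. Off path (the prototype), believing Strong, it pays 27.
Strong: no prototype nets 23; the prototype nets 27 − 2 = 25. Strong would deviate.
Weak: no prototype nets 23; the prototype nets 27 − 3 = 24. Weak would deviate.
A type deviates, so pooling fails.

No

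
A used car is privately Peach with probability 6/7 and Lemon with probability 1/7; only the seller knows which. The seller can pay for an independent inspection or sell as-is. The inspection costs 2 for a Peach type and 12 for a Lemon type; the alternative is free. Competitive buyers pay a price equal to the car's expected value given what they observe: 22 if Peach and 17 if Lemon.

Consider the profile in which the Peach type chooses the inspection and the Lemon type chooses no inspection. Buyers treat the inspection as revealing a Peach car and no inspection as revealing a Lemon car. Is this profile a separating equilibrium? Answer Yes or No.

Under these beliefs, the inspection earns price 22 and no inspection earns price 17.
Peach: the inspection nets 22 − 2 = 20; no inspection nets 17. Peach prefers the inspection.
Lemon: the inspection nets 22 − 12 = 10; no inspection nets 17. Lemon prefers no inspection.
Neither type deviates, so the separating profile is an equilibrium.

Yes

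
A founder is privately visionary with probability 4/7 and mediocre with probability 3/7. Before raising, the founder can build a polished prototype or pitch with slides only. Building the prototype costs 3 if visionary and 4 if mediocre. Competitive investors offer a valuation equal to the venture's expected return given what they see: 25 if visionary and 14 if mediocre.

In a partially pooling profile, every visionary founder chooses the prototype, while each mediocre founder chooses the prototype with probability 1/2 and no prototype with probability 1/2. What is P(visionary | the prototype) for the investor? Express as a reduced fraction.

P(the prototype) = (4/7)·1 + (3/7)·(1/2) = 11/14.
By Bayes' rule, P(visionary | the prototype) = (4/7) / (11/14) = 8/11.

8/11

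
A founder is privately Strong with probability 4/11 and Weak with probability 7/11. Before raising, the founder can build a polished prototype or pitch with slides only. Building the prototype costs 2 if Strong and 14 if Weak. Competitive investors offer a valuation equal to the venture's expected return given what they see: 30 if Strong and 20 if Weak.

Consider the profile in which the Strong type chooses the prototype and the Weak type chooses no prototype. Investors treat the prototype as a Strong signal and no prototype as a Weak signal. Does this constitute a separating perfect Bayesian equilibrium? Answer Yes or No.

Under these beliefs, the prototype earns valuation 30 and no prototype earns valuation 20.
Strong: the prototype nets 30 − 2 = 28; no prototype nets 20. Strong prefers the prototype.
Weak: the prototype nets 30 − 14 = 16; no prototype nets 20. Weak prefers no prototype.
Neither type deviates, so the separating profile is an equilibrium.

Yes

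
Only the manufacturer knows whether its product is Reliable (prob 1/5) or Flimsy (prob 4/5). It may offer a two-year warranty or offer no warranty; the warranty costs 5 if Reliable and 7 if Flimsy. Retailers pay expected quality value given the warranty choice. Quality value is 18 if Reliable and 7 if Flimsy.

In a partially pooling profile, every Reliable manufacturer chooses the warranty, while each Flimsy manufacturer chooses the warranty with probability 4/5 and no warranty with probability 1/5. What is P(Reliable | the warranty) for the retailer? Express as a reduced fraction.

P(the warranty) = (1/5)·1 + (4/5)·(4/5) = 21/25.
By Bayes' rule, P(Reliable | the warranty) = (1/5) / (21/25) = 5/21.

5/21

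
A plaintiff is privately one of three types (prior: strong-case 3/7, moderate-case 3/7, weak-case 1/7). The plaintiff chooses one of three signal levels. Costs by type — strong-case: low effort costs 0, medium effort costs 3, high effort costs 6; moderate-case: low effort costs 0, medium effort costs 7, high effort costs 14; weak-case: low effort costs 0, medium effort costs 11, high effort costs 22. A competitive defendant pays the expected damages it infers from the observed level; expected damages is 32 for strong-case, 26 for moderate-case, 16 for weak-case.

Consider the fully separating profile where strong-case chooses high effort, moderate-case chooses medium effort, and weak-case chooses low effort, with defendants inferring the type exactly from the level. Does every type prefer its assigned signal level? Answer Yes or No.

Separating settlements: high effort → 32, medium effort → 26, low effort → 16.
strong-case (assigned high effort): low effort: 16 − 0 = 16; medium effort: 26 − 3 = 23; high effort: 32 − 6 = 26. strong-case stays.
moderate-case (assigned medium effort): low effort: 16 − 0 = 16; medium effort: 26 − 7 = 19; high effort: 32 − 14 = 18. moderate-case stays.
weak-case (assigned low effort): low effort: 16 − 0 = 16; medium effort: 26 − 11 = 15; high effort: 32 − 22 = 10. weak-case stays.
Every type prefers its assigned level; separation holds.

Yes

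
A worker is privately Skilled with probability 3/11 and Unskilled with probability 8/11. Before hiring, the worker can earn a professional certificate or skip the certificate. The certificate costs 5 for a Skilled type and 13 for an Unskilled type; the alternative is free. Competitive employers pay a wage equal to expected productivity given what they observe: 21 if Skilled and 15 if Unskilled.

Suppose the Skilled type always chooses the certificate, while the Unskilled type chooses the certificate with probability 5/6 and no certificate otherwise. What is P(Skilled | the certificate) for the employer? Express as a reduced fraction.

P(the certificate) = (3/11)·1 + (8/11)·(5/6) = 29/33.
By Bayes' rule, P(Skilled | the certificate) = (3/11) / (29/33) = 9/29.

9/29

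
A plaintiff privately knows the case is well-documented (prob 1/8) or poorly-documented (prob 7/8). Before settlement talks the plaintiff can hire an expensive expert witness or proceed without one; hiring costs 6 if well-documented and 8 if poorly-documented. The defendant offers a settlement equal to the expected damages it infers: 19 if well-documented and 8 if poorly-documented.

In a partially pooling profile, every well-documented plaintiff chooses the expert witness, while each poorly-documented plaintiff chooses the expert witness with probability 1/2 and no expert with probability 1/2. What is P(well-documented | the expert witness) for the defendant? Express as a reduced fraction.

P(the expert witness) = (1/8)·1 + (7/8)·(1/2) = 9/16.
By Bayes' rule, P(well-documented | the expert witness) = (1/8) / (9/16) = 2/9.

2/9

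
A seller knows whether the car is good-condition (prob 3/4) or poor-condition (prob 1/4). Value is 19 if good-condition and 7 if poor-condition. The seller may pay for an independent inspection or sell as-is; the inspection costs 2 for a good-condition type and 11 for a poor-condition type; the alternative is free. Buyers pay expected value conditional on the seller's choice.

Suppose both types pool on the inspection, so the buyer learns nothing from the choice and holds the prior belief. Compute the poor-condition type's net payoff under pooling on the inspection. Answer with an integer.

Pooled price = 3/4·19 + 1/4·7 = 16.
poor-condition pays cost 11 for the inspection, so net payoff = 16 − 11 = 5.

5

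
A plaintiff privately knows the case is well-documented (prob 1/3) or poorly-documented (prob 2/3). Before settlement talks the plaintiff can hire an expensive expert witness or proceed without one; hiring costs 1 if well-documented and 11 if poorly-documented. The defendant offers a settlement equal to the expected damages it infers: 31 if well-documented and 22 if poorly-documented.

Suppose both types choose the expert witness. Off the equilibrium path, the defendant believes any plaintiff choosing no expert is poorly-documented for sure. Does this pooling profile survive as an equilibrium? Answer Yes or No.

On path, the defendant holds the prior and pays 1/3·31 + 2/3·22 = 25. Off path (no expert), believing poorly-documented, it pays 22.
well-documented: the expert witness nets 25 − 1 = 24; no expert nets 22. well-documented stays.
poorly-documented: the expert witness nets 25 − 11 = 14; no expert nets 22. poorly-documented would deviate.
A type deviates, so pooling fails.

No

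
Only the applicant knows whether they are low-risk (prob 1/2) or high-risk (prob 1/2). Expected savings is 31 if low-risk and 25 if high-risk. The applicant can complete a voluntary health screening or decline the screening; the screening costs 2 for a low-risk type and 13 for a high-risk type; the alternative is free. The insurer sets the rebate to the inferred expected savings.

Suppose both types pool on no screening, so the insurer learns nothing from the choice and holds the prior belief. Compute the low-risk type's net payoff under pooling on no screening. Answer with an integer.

Pooled rebate = 1/2·31 + 1/2·25 = 28.
low-risk pays no cost for no screening, so net payoff = 28.

28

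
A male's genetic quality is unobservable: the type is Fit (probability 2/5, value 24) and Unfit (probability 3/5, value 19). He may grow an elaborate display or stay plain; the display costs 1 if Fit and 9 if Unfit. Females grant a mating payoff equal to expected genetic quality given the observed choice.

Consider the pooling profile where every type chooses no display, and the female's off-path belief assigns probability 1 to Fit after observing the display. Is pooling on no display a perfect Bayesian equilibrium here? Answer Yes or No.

On path, the female holds the prior and pays 2/5·24 + 3/5·19 = 21. Off path (the display), believing Fit, it pays 24.
Fit: no display nets 21; the display nets 24 − 1 = 23. Fit would deviate.
Unfit: no display nets 21; the display nets 24 − 9 = 15. Unfit stays.
A type deviates, so pooling fails.

No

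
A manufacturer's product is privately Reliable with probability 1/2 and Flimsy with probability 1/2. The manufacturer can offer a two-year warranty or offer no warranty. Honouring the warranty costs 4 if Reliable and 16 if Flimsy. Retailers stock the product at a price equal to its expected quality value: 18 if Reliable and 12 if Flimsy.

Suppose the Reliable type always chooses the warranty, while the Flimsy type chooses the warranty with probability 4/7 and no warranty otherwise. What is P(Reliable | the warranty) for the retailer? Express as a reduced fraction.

7/11

P(the warranty) = (1/2)·1 + (1/2)·(4/7) = 11/14.
By Bayes' rule, P(Reliable | the warranty) = (1/2) / (11/14) = 7/11.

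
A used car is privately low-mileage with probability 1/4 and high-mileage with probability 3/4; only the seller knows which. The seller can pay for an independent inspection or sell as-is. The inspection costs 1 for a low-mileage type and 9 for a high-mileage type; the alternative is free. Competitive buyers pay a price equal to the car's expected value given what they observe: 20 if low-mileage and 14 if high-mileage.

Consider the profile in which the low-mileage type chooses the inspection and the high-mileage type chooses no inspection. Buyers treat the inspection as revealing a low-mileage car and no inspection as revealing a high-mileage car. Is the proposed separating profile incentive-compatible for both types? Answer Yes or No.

Yes

Under these beliefs, the inspection earns price 20 and no inspection earns price 14.
low-mileage: the inspection nets 20 − 1 = 19; no inspection nets 14. low-mileage prefers the inspection.
high-mileage: the inspection nets 20 − 9 = 11; no inspection nets 14. high-mileage prefers no inspection.
Neither type deviates, so the separating profile is an equilibrium.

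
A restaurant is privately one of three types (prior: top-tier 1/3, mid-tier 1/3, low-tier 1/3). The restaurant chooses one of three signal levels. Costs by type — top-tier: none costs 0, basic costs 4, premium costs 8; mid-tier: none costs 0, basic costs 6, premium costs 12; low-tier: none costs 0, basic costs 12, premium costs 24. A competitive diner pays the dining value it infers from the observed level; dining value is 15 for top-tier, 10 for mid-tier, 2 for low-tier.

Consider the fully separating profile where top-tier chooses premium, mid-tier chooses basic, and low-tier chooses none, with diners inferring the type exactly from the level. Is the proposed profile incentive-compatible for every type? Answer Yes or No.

Separating price premiums: premium → 15, basic → 10, none → 2.
top-tier (assigned premium): none: 2 − 0 = 2; basic: 10 − 4 = 6; premium: 15 − 8 = 7. top-tier stays.
mid-tier (assigned basic): none: 2 − 0 = 2; basic: 10 − 6 = 4; premium: 15 − 12 = 3. mid-tier stays.
low-tier (assigned none): none: 2 − 0 = 2; basic: 10 − 12 = -2; premium: 15 − 24 = -9. low-tier stays.
Every type prefers its assigned level; separation holds.

Yes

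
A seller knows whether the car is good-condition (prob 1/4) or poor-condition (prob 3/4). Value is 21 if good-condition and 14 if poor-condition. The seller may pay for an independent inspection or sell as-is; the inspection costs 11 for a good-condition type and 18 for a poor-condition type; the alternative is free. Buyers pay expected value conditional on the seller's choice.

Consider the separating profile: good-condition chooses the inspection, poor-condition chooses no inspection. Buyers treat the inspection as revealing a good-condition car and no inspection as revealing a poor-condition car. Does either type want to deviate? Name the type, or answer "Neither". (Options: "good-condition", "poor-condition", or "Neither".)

The inspection pays 21; no inspection pays 14.
good-condition: assigned the inspection, nets 21 − 11 = 10; deviating to no inspection nets 14.
poor-condition: assigned no inspection, nets 14; deviating to the inspection nets 21 − 18 = 3.
The good-condition type gains 4 by deviating.

good-condition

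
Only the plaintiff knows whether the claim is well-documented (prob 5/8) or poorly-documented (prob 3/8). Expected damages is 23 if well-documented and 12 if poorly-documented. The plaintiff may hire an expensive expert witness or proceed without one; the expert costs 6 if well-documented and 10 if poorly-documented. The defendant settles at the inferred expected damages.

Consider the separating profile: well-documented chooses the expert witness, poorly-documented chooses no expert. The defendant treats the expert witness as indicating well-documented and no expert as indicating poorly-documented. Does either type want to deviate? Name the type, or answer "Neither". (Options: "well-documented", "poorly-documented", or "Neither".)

poorly-documented

The expert witness pays 23; no expert pays 12.
well-documented: assigned the expert witness, nets 23 − 6 = 17; deviating to no expert nets 12.
poorly-documented: assigned no expert, nets 12; deviating to the expert witness nets 23 − 10 = 13.
The poorly-documented type gains 1 by deviating.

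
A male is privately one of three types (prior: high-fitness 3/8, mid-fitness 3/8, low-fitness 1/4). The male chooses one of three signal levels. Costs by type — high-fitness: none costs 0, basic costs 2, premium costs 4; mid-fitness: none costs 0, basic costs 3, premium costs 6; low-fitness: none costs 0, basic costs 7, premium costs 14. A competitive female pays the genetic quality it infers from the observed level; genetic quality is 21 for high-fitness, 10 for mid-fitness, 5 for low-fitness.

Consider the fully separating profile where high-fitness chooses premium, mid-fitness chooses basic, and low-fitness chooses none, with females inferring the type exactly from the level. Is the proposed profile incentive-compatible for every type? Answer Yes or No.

Separating mating payoffs: premium → 21, basic → 10, none → 5.
high-fitness (assigned premium): none: 5 − 0 = 5; basic: 10 − 2 = 8; premium: 21 − 4 = 17. high-fitness stays.
mid-fitness (assigned basic): none: 5 − 0 = 5; basic: 10 − 3 = 7; premium: 21 − 6 = 15. mid-fitness prefers premium.
low-fitness (assigned none): none: 5 − 0 = 5; basic: 10 − 7 = 3; premium: 21 − 14 = 7. low-fitness prefers premium.
At least one type deviates; the separating profile fails.

No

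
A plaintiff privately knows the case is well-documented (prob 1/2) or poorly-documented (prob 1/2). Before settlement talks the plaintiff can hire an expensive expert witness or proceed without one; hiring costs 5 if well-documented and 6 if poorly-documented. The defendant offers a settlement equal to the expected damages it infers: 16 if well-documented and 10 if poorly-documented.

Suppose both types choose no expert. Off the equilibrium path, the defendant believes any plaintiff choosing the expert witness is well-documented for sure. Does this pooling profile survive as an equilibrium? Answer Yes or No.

Yes

On path, the defendant holds the prior and pays 1/2·16 + 1/2·10 = 13. Off path (the expert witness), believing well-documented, it pays 16.
well-documented: no expert nets 13; the expert witness nets 16 − 5 = 11. well-documented stays.
poorly-documented: no expert nets 13; the expert witness nets 16 − 6 = 10. poorly-documented stays.
No type deviates, so pooling is sustained.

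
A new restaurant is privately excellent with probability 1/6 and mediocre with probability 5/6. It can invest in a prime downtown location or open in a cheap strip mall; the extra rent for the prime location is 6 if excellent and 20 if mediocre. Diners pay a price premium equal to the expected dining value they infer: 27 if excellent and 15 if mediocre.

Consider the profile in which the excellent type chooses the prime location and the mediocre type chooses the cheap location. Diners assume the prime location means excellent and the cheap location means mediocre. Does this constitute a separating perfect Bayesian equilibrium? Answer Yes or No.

Under these beliefs, the prime location earns price premium 27 and the cheap location earns price premium 15.
excellent: the prime location nets 27 − 6 = 21; the cheap location nets 15. excellent prefers the prime location.
mediocre: the prime location nets 27 − 20 = 7; the cheap location nets 15. mediocre prefers the cheap location.
Neither type deviates, so the separating profile is an equilibrium.

Yes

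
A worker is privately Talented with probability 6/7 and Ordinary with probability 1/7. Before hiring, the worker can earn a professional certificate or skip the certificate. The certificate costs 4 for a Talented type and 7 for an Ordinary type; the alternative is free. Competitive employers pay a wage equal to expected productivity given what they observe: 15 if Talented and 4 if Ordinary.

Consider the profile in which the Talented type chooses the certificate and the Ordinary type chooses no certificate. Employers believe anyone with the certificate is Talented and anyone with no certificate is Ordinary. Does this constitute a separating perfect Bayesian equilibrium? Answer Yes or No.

No

Under these beliefs, the certificate earns wage 15 and no certificate earns wage 4.
Talented: the certificate nets 15 − 4 = 11; no certificate nets 4. Talented prefers the certificate.
Ordinary: the certificate nets 15 − 7 = 8; no certificate nets 4. Ordinary would deviate to the certificate.
Ordinary has a profitable deviation, so the profile is not an equilibrium.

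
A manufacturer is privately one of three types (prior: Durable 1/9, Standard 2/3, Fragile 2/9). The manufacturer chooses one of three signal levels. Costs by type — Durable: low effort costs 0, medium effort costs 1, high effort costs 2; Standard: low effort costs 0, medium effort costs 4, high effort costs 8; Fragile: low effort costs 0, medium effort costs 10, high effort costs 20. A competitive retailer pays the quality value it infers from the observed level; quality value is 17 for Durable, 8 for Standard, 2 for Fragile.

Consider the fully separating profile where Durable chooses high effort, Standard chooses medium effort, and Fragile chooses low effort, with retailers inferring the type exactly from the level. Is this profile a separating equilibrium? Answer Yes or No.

No

Separating prices: high effort → 17, medium effort → 8, low effort → 2.
Durable (assigned high effort): low effort: 2 − 0 = 2; medium effort: 8 − 1 = 7; high effort: 17 − 2 = 15. Durable stays.
Standard (assigned medium effort): low effort: 2 − 0 = 2; medium effort: 8 − 4 = 4; high effort: 17 − 8 = 9. Standard prefers high effort.
Fragile (assigned low effort): low effort: 2 − 0 = 2; medium effort: 8 − 10 = -2; high effort: 17 − 20 = -3. Fragile stays.
At least one type deviates; the separating profile fails.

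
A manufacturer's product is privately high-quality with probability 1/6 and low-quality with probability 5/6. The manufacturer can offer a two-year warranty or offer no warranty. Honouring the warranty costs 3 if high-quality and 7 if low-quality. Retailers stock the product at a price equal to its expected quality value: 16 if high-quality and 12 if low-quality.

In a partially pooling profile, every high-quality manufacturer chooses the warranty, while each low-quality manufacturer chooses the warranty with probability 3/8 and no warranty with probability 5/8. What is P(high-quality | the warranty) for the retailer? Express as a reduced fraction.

8/23

P(the warranty) = (1/6)·1 + (5/6)·(3/8) = 23/48.
By Bayes' rule, P(high-quality | the warranty) = (1/6) / (23/48) = 8/23.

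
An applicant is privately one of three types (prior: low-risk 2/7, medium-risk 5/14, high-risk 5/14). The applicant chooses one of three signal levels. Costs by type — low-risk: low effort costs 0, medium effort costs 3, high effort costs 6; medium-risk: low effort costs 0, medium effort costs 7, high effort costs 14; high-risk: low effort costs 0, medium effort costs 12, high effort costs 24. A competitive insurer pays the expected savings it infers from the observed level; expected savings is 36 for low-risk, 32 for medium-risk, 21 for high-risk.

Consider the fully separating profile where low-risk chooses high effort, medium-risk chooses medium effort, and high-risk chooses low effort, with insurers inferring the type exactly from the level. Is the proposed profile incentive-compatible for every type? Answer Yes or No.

Yes

Separating rebates: high effort → 36, medium effort → 32, low effort → 21.
low-risk (assigned high effort): low effort: 21 − 0 = 21; medium effort: 32 − 3 = 29; high effort: 36 − 6 = 30. low-risk stays.
medium-risk (assigned medium effort): low effort: 21 − 0 = 21; medium effort: 32 − 7 = 25; high effort: 36 − 14 = 22. medium-risk stays.
high-risk (assigned low effort): low effort: 21 − 0 = 21; medium effort: 32 − 12 = 20; high effort: 36 − 24 = 12. high-risk stays.
Every type prefers its assigned level; separation holds.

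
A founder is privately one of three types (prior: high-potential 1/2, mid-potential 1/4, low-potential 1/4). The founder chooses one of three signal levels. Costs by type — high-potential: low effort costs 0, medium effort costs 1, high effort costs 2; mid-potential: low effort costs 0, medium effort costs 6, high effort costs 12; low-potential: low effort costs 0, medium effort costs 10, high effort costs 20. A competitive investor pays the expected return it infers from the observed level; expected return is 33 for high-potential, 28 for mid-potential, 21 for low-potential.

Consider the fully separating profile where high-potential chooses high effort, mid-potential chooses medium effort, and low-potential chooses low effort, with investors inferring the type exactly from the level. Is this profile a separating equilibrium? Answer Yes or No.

Separating valuations: high effort → 33, medium effort → 28, low effort → 21.
high-potential (assigned high effort): low effort: 21 − 0 = 21; medium effort: 28 − 1 = 27; high effort: 33 − 2 = 31. high-potential stays.
mid-potential (assigned medium effort): low effort: 21 − 0 = 21; medium effort: 28 − 6 = 22; high effort: 33 − 12 = 21. mid-potential stays.
low-potential (assigned low effort): low effort: 21 − 0 = 21; medium effort: 28 − 10 = 18; high effort: 33 − 20 = 13. low-potential stays.
Every type prefers its assigned level; separation holds.

Yes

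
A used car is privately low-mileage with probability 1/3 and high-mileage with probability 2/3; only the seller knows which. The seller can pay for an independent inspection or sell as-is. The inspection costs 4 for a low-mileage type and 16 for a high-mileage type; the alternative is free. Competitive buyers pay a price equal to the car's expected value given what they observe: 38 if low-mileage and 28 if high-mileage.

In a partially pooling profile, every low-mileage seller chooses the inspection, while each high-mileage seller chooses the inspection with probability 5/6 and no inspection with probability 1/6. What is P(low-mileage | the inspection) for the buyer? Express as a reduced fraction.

P(the inspection) = (1/3)·1 + (2/3)·(5/6) = 8/9.
By Bayes' rule, P(low-mileage | the inspection) = (1/3) / (8/9) = 3/8.

3/8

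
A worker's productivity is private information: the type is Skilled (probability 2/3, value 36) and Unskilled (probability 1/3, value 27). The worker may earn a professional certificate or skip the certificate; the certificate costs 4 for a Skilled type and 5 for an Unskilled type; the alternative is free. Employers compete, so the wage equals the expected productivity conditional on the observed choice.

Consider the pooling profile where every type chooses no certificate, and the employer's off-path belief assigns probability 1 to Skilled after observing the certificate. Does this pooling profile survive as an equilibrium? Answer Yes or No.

Yes

On path, the employer holds the prior and pays 2/3·36 + 1/3·27 = 33. Off path (the certificate), believing Skilled, it pays 36.
Skilled: no certificate nets 33; the certificate nets 36 − 4 = 32. Skilled stays.
Unskilled: no certificate nets 33; the certificate nets 36 − 5 = 31. Unskilled stays.
No type deviates, so pooling is sustained.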